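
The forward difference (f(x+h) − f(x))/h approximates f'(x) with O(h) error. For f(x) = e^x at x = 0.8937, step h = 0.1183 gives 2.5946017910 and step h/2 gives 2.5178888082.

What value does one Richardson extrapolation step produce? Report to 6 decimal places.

With r = 1 the leading error scales as h^1, so the weight is 2^1 = 2.
2·2.5178888082 − 2.5946017910 = 2.4411758254
Denominator 2 − 1 = 1.
So the Richardson estimate is 2.4411758254.
Correction |R − A(h/2)| = 7.671e-02; gap |A(h/2) − A(h)| = 7.671e-02.

2.441176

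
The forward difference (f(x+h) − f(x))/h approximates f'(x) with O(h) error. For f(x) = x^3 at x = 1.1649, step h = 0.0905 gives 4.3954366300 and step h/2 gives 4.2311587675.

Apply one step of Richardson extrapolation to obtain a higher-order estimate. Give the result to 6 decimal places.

With r = 1 the leading error scales as h^1, so the weight is 2^1 = 2.
2*4.2311587675 = 8.4623175350; subtract 4.3954366300 → 4.0668809050
Divide by 2^1 − 1 = 1.
Result: 4.0668809050

4.066881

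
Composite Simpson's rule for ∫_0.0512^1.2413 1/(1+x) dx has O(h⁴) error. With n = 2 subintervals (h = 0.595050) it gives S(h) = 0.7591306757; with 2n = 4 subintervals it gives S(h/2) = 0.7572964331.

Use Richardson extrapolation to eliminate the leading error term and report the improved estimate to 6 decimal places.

Method order is 4; weight 2^4 = 16.
A(h/2) − A(h) = 0.7572964331 − 0.7591306757 = -0.0018342426
Divide by 2^4 − 1 = 15: (-0.0018342426)/15 = -0.0001222828
R = A(h/2) + (A(h/2) − A(h))/15 = 0.7572964331 − 0.0001222828 = 0.7571741503

0.757174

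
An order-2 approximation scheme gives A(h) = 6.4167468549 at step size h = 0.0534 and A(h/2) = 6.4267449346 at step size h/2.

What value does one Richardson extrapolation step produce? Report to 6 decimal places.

6.430078

Order 2 gives 2^r = 4 and 2^r − 1 = 3.
A(h/2) − A(h) = 6.4267449346 − 6.4167468549 = 0.0099980797
Divide by 2^2 − 1 = 3: 0.0099980797/3 = 0.0033326932
R = A(h/2) + (A(h/2) − A(h))/3 = 6.4267449346 + 0.0033326932 = 6.4300776278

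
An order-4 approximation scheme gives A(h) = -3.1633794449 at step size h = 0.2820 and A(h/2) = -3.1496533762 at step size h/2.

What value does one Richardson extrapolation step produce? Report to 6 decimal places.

The method has order 4: 2^4 = 16.
16×(-3.1496533762) − (-3.1633794449) = -47.2310745743
Denominator 16 − 1 = 15.
R = (-47.2310745743)/15 = -3.1487383050

-3.148738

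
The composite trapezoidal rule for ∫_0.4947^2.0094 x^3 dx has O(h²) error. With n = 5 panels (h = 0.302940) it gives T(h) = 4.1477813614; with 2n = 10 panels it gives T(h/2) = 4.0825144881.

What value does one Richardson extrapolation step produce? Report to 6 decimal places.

4.060759

Method order is 2; weight 2^2 = 4.
2^2*A(h/2) = 16.3300579524; minus A(h) gives 12.1822765910.
(4*4.0825144881 − 4.1477813614)/(4 − 1) = 4.0607588637
Correction |R − A(h/2)| = 2.176e-02; gap |A(h/2) − A(h)| = 6.527e-02.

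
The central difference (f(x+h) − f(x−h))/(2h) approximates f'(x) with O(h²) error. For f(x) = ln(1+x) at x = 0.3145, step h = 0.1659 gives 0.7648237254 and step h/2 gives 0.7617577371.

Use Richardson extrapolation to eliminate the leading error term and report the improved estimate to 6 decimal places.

0.760736

Leading term ∝ h^2; use weight 4 = 2^2.
Numerator 4*A(h/2) − A(h) = 4*0.7617577371 − 0.7648237254 = 2.2822072230
(4*0.7617577371 − 0.7648237254)/(4 − 1) = 0.7607357410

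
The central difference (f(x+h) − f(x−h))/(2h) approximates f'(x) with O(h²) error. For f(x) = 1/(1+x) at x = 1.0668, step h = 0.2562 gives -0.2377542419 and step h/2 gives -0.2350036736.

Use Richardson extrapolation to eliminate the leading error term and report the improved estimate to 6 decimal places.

-0.234087

r = 2, so 2^r = 4.
Top: 4(-0.2350036736) − (-0.2377542419) = -0.7022604525
Extrapolated: (-0.7022604525) / 3 = -0.2340868175
Shift from A(h/2): +0.0009168561.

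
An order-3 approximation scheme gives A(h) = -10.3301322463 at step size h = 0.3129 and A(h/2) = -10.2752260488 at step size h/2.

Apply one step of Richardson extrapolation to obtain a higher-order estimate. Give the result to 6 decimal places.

-10.267382

Error is O(h^3); halving h shrinks it by 2^3 = 8.
A(h/2) − A(h) = -10.2752260488 − (-10.3301322463) = 0.0549061975
Correction (A(h/2) − A(h))/(8 − 1) = 0.0549061975/7 = 0.0078437425
R = A(h/2) + (A(h/2) − A(h))/7 = -10.2752260488 + 0.0078437425 = -10.2673823063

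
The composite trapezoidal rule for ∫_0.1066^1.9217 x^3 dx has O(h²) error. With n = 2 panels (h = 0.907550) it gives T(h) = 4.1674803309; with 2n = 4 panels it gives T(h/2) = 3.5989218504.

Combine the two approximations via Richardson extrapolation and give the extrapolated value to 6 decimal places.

The method has order 2: 2^2 = 4.
Numerator 4×A(h/2) − A(h) = 4×3.5989218504 − 4.1674803309 = 10.2282070707
Extrapolated: 10.2282070707 / 3 = 3.4094023569
Gap between inputs: 5.686e-01; correction applied: −0.1895194935.

3.409402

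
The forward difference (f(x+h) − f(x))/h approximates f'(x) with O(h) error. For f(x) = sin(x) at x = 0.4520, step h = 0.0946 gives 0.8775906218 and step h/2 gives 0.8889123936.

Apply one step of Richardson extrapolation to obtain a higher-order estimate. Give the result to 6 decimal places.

Method order is 1; weight 2^1 = 2.
2^1*A(h/2) = 1.7778247872; minus A(h) gives 0.9002341654.
Denominator 2 − 1 = 1.
Result: 0.9002341654
Correction |R − A(h/2)| = 1.132e-02; gap |A(h/2) − A(h)| = 1.132e-02.

0.900234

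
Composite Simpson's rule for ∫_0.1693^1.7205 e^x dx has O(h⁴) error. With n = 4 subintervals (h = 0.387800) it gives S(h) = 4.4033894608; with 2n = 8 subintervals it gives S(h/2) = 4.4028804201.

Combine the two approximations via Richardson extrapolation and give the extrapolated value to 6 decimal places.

Error is O(h^4); halving h shrinks it by 2^4 = 16.
16×4.4028804201 − 4.4033894608 = 66.0426972608
66.0426972608 ÷ 15 = 4.4028464841
Gap between inputs: 5.090e-04; correction applied: −0.0000339360.

4.402846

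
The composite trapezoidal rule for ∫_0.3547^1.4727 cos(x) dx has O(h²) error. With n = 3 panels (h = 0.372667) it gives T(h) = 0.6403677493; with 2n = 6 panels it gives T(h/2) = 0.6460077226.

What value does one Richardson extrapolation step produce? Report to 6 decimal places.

0.647888

Order 2 gives 2^r = 4 and 2^r − 1 = 3.
Top: 4(0.6460077226) − (0.6403677493) = 1.9436631411
Denominator 4 − 1 = 3.
(4·0.6460077226 − 0.6403677493)/(4 − 1) = 0.6478877137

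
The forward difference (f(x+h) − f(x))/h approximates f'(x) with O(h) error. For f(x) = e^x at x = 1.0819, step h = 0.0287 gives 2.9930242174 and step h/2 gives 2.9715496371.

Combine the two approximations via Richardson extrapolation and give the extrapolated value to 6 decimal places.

2.950075

Order 1 gives 2^r = 2 and 2^r − 1 = 1.
A(h/2) − A(h) = 2.9715496371 − 2.9930242174 = -0.0214745803
Divide by 2^1 − 1 = 1: (-0.0214745803)/1 = -0.0214745803
R = A(h/2) + (A(h/2) − A(h))/1 = 2.9715496371 − 0.0214745803 = 2.9500750568
Correction |R − A(h/2)| = 2.147e-02; gap |A(h/2) − A(h)| = 2.147e-02.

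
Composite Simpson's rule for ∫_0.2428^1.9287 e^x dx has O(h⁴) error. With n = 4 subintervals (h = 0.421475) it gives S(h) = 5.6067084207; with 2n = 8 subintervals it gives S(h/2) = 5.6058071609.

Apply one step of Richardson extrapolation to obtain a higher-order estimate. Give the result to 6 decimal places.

5.605747

With r = 4 the leading error scales as h^4, so the weight is 2^4 = 16.
Top: 16(5.6058071609) − (5.6067084207) = 84.0862061537
Divide by 2^4 − 1 = 15.
R = 84.0862061537/15 = 5.6057470769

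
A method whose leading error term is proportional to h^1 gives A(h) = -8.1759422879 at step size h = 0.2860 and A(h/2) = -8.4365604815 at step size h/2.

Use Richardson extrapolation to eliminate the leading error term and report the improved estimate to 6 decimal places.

r = 1, so 2^r = 2.
Numerator 2×A(h/2) − A(h) = 2×(-8.4365604815) − (-8.1759422879) = -8.6971786751
(-8.6971786751) ÷ 1 = -8.6971786751
Correction |R − A(h/2)| = 2.606e-01; gap |A(h/2) − A(h)| = 2.606e-01.

-8.697179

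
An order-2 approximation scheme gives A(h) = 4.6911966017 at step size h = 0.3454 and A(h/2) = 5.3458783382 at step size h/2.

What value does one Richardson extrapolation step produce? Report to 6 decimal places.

5.564106

With r = 2 the leading error scales as h^2, so the weight is 2^2 = 4.
Top: 4(5.3458783382) − (4.6911966017) = 16.6923167511
Extrapolated: 16.6923167511 / 3 = 5.5641055837
Gap between inputs: 6.547e-01; correction applied: +0.2182272455.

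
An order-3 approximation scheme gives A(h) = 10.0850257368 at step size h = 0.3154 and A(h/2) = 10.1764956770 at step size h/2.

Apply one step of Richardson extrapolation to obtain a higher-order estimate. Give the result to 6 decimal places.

10.189563

The method has order 3: 2^3 = 8.
8*10.1764956770 − 10.0850257368 = 71.3269396792
Divide by 2^3 − 1 = 7.
R = 71.3269396792/7 = 10.1895628113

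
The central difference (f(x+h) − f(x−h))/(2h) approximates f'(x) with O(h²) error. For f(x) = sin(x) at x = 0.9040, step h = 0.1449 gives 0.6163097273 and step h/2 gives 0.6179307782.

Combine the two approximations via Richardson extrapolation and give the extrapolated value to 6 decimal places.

Method order is 2; weight 2^2 = 4.
Weighted: 2.4717231128 − 0.6163097273 = 1.8554133855
1.8554133855 ÷ 3 = 0.6184711285

0.618471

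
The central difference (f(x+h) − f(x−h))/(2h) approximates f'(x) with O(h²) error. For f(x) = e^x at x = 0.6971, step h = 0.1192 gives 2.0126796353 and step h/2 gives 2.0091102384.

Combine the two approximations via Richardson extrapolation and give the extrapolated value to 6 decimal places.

Order 2 gives 2^r = 4 and 2^r − 1 = 3.
2^2·A(h/2) = 8.0364409536; minus A(h) gives 6.0237613183.
R = 6.0237613183/3 = 2.0079204394

2.007920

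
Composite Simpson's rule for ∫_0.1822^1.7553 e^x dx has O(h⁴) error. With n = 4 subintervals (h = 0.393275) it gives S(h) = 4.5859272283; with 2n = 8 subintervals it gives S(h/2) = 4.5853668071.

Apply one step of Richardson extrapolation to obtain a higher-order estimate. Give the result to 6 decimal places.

4.585329

r = 4: numerator weight 16, denominator 15.
Top: 16(4.5853668071) − (4.5859272283) = 68.7799416853
Divide by 2^4 − 1 = 15.
So the Richardson estimate is 4.5853294457.
Correction |R − A(h/2)| = 3.736e-05; gap |A(h/2) − A(h)| = 5.604e-04.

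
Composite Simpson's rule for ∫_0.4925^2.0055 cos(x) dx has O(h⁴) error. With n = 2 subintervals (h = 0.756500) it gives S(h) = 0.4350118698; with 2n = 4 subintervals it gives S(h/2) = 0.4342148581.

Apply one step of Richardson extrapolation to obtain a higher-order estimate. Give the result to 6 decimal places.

The method has order 4: 2^4 = 16.
2^4 × A(h/2) = 6.9474377296; minus A(h) gives 6.5124258598.
Divide by 2^4 − 1 = 15.
(16 × 0.4342148581 − 0.4350118698)/(16 − 1) = 0.4341617240

0.434162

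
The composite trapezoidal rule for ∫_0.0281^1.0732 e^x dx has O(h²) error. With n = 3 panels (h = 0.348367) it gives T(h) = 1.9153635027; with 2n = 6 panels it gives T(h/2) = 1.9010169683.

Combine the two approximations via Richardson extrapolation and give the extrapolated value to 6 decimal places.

The method has order 2: 2^2 = 4.
4*1.9010169683 = 7.6040678732; subtract 1.9153635027 → 5.6887043705
Extrapolated: 5.6887043705 / 3 = 1.8962347902
Gap between inputs: 1.435e-02; correction applied: −0.0047821781.

1.896235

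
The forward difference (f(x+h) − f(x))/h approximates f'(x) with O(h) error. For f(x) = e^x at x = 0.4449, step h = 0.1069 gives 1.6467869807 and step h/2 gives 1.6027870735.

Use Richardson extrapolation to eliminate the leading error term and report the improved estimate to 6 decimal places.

1.558787

Method order is 1; weight 2^1 = 2.
2 × 1.6027870735 = 3.2055741470; 3.2055741470 − 1.6467869807 = 1.5587871663
(2 × 1.6027870735 − 1.6467869807)/(2 − 1) = 1.5587871663
Gap between inputs: 4.400e-02; correction applied: −0.0439999072.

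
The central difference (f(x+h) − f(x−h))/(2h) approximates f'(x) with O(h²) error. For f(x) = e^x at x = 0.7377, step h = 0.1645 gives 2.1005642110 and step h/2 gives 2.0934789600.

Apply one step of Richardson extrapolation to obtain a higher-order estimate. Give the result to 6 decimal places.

r = 2: numerator weight 4, denominator 3.
Numerator 4 × A(h/2) − A(h) = 4 × 2.0934789600 − 2.1005642110 = 6.2733516290
(4 × 2.0934789600 − 2.1005642110)/(4 − 1) = 2.0911172097
Correction |R − A(h/2)| = 2.362e-03; gap |A(h/2) − A(h)| = 7.085e-03.

2.091117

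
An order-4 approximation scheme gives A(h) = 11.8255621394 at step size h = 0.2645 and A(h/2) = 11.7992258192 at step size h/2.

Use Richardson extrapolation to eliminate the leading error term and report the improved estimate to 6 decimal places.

r = 4: numerator weight 16, denominator 15.
Difference of the inputs: 11.7992258192 − 11.8255621394 = -0.0263363202
Divide by 2^4 − 1 = 15: (-0.0263363202)/15 = -0.0017557547
R = A(h/2) + (A(h/2) − A(h))/15 = 11.7992258192 − 0.0017557547 = 11.7974700645

11.797470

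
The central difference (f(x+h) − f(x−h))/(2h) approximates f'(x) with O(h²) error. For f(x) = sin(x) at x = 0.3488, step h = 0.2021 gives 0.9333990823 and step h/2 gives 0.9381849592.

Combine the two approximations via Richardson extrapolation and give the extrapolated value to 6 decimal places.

0.939780

r = 2, so 2^r = 4.
Weighted: 3.7527398368 − 0.9333990823 = 2.8193407545
Divide by 2^2 − 1 = 3.
2.8193407545 ÷ 3 = 0.9397802515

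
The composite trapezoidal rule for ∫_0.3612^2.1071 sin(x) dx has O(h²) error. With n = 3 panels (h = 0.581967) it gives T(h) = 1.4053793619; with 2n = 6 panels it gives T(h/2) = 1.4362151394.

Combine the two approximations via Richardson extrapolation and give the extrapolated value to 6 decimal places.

The method has order 2: 2^2 = 4.
Weighted: 5.7448605576 − 1.4053793619 = 4.3394811957
Denominator 4 − 1 = 3.
Result: 1.4464937319
Correction |R − A(h/2)| = 1.028e-02; gap |A(h/2) − A(h)| = 3.084e-02.

1.446494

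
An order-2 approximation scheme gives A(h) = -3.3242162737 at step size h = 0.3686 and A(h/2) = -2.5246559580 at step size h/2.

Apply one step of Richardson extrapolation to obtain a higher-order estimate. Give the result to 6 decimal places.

-2.258136

r = 2: numerator weight 4, denominator 3.
Top: 4(-2.5246559580) − (-3.3242162737) = -6.7744075583
Extrapolated: (-6.7744075583) / 3 = -2.2581358528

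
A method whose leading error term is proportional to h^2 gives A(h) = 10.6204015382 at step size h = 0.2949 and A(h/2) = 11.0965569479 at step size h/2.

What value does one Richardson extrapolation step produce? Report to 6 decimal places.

Leading term ∝ h^2; use weight 4 = 2^2.
2^2 × A(h/2) = 44.3862277916; minus A(h) gives 33.7658262534.
R = 33.7658262534/3 = 11.2552754178
Correction |R − A(h/2)| = 1.587e-01; gap |A(h/2) − A(h)| = 4.762e-01.

11.255275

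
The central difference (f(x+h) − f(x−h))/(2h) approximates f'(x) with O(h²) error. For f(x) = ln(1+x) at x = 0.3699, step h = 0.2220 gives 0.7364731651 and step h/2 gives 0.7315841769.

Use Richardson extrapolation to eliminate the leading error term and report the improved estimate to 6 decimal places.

0.729955

With r = 2 the leading error scales as h^2, so the weight is 2^2 = 4.
Difference of the inputs: 0.7315841769 − 0.7364731651 = -0.0048889882
Divide by 2^2 − 1 = 3: (-0.0048889882)/3 = -0.0016296627
R = A(h/2) + (A(h/2) − A(h))/3 = 0.7315841769 − 0.0016296627 = 0.7299545142
Gap between inputs: 4.889e-03; correction applied: −0.0016296627.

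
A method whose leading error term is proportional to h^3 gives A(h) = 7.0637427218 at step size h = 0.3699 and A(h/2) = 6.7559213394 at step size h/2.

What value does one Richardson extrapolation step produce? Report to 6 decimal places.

r = 3, so 2^r = 8.
2^3×A(h/2) = 54.0473707152; minus A(h) gives 46.9836279934.
Divide by 2^3 − 1 = 7.
Result: 6.7119468562
Shift from A(h/2): −0.0439744832.

6.711947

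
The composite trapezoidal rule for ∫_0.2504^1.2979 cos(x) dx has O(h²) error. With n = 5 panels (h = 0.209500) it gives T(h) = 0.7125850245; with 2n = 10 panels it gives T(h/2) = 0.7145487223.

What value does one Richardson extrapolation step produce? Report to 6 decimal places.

The method has order 2: 2^2 = 4.
2^2*A(h/2) = 2.8581948892; minus A(h) gives 2.1456098647.
R = 2.1456098647/3 = 0.7152032882

0.715203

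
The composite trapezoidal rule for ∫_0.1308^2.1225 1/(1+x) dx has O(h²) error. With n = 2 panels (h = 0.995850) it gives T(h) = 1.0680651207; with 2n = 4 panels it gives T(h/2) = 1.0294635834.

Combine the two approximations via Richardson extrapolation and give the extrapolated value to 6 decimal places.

r = 2, so 2^r = 4.
2^2*A(h/2) = 4.1178543336; minus A(h) gives 3.0497892129.
Extrapolated: 3.0497892129 / 3 = 1.0165964043
Shift from A(h/2): −0.0128671791.

1.016596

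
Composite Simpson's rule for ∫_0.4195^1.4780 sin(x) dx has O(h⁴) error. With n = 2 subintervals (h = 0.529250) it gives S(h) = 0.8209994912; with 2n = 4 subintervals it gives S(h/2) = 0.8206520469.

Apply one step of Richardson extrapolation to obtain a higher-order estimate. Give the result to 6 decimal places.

The method has order 4: 2^4 = 16.
Top: 16(0.8206520469) − (0.8209994912) = 12.3094332592
Denominator 16 − 1 = 15.
R = 12.3094332592/15 = 0.8206288839
Correction |R − A(h/2)| = 2.316e-05; gap |A(h/2) − A(h)| = 3.474e-04.

0.820629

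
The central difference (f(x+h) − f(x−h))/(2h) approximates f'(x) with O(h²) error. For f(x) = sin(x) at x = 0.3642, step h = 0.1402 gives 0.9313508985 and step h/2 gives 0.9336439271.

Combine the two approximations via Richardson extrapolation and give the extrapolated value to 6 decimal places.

0.934408

With r = 2 the leading error scales as h^2, so the weight is 2^2 = 4.
Numerator 4*A(h/2) − A(h) = 4*0.9336439271 − 0.9313508985 = 2.8032248099
2.8032248099 ÷ 3 = 0.9344082700
Correction |R − A(h/2)| = 7.643e-04; gap |A(h/2) − A(h)| = 2.293e-03.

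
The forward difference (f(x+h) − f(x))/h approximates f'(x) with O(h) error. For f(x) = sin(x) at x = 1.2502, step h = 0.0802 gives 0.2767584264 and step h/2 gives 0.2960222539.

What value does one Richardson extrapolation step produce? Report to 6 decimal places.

r = 1, so 2^r = 2.
2^1*A(h/2) = 0.5920445078; minus A(h) gives 0.3152860814.
Divide by 2^1 − 1 = 1.
R = 0.3152860814/1 = 0.3152860814
Correction |R − A(h/2)| = 1.926e-02; gap |A(h/2) − A(h)| = 1.926e-02.

0.315286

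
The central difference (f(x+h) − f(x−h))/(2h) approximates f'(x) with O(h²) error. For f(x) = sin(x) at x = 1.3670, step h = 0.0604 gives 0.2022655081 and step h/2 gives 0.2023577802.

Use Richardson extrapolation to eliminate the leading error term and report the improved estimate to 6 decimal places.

With r = 2 the leading error scales as h^2, so the weight is 2^2 = 4.
A(h/2) − A(h) = 0.2023577802 − 0.2022655081 = 0.0000922721
Divide by 2^2 − 1 = 3: 0.0000922721/3 = 0.0000307574
R = 0.2023577802 + 0.0000307574 = 0.2023885376
Shift from A(h/2): +0.0000307574.

0.202389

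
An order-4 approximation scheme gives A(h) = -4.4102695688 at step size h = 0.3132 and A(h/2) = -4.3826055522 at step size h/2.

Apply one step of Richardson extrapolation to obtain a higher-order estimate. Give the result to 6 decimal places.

-4.380761

Order 4 gives 2^r = 16 and 2^r − 1 = 15.
16×(-4.3826055522) = -70.1216888352; subtract (-4.4102695688) → -65.7114192664
Denominator 16 − 1 = 15.
(-65.7114192664) ÷ 15 = -4.3807612844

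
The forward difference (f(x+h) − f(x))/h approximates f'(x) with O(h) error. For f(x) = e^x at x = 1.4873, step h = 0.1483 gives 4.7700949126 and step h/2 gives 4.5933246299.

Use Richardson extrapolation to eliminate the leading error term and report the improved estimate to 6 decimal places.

Error is O(h^1); halving h shrinks it by 2^1 = 2.
2 × 4.5933246299 − 4.7700949126 = 4.4165543472
Denominator 2 − 1 = 1.
Result: 4.4165543472

4.416554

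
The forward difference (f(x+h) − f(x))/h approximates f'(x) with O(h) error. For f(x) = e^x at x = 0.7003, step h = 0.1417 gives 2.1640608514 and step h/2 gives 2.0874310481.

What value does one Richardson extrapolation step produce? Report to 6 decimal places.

The method has order 1: 2^1 = 2.
Difference of the inputs: 2.0874310481 − 2.1640608514 = -0.0766298033
Correction (A(h/2) − A(h))/(2 − 1) = (-0.0766298033)/1 = -0.0766298033
R = A(h/2) + (A(h/2) − A(h))/1 = 2.0874310481 − 0.0766298033 = 2.0108012448

2.010801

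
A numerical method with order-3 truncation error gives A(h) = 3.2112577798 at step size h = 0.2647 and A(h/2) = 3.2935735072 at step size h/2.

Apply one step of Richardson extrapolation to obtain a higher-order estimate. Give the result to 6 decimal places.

Method order is 3; weight 2^3 = 8.
8*3.2935735072 = 26.3485880576; subtract 3.2112577798 → 23.1373302778
(8*3.2935735072 − 3.2112577798)/(8 − 1) = 3.3053328968
Shift from A(h/2): +0.0117593896.

3.305333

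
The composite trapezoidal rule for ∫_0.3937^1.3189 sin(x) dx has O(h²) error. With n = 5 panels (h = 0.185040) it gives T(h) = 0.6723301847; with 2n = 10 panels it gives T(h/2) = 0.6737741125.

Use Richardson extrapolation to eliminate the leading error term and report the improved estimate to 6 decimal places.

0.674255

Error is O(h^2); halving h shrinks it by 2^2 = 4.
Weighted: 2.6950964500 − 0.6723301847 = 2.0227662653
Extrapolated: 2.0227662653 / 3 = 0.6742554218
Correction |R − A(h/2)| = 4.813e-04; gap |A(h/2) − A(h)| = 1.444e-03.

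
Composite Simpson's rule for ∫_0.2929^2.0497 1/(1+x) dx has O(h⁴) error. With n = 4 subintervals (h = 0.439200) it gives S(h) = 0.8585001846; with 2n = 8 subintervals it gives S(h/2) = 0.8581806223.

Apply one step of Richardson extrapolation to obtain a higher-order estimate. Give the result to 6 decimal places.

With r = 4 the leading error scales as h^4, so the weight is 2^4 = 16.
2^4*A(h/2) = 13.7308899568; minus A(h) gives 12.8723897722.
Denominator 16 − 1 = 15.
(16*0.8581806223 − 0.8585001846)/(16 − 1) = 0.8581593181
Gap between inputs: 3.196e-04; correction applied: −0.0000213042.

0.858159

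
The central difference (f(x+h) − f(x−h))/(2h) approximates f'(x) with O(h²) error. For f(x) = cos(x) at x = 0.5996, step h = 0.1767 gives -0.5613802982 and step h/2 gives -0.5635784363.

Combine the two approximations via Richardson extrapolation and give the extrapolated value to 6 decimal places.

-0.564311

Error is O(h^2); halving h shrinks it by 2^2 = 4.
4 × (-0.5635784363) = -2.2543137452; subtract (-0.5613802982) → -1.6929334470
(-1.6929334470) ÷ 3 = -0.5643111490
Gap between inputs: 2.198e-03; correction applied: −0.0007327127.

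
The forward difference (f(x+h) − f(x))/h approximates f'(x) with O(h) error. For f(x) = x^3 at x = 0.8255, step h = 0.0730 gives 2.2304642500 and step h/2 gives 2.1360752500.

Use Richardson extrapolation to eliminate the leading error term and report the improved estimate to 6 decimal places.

2.041686

Method order is 1; weight 2^1 = 2.
Difference of the inputs: 2.1360752500 − 2.2304642500 = -0.0943890000
Divide by 2^1 − 1 = 1: (-0.0943890000)/1 = -0.0943890000
R = 2.1360752500 − 0.0943890000 = 2.0416862500
Gap between inputs: 9.439e-02; correction applied: −0.0943890000.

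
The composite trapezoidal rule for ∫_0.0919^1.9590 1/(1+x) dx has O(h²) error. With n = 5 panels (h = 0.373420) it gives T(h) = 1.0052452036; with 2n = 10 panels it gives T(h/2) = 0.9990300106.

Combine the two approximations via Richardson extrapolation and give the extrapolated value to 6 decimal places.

0.996958

r = 2: numerator weight 4, denominator 3.
4·0.9990300106 = 3.9961200424; 3.9961200424 − 1.0052452036 = 2.9908748388
Denominator 4 − 1 = 3.
2.9908748388 ÷ 3 = 0.9969582796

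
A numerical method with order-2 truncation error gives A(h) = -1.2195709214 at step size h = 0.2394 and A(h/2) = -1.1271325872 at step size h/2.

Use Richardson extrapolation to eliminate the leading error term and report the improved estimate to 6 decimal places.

Method order is 2; weight 2^2 = 4.
Numerator 4 × A(h/2) − A(h) = 4 × (-1.1271325872) − (-1.2195709214) = -3.2889594274
(-3.2889594274) ÷ 3 = -1.0963198091
Correction |R − A(h/2)| = 3.081e-02; gap |A(h/2) − A(h)| = 9.244e-02.

-1.096320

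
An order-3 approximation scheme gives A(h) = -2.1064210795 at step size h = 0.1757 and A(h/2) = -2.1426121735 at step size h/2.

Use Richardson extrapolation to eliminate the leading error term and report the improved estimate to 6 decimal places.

With r = 3 the leading error scales as h^3, so the weight is 2^3 = 8.
8 × (-2.1426121735) − (-2.1064210795) = -15.0344763085
Extrapolated: (-15.0344763085) / 7 = -2.1477823298
Gap between inputs: 3.619e-02; correction applied: −0.0051701563.

-2.147782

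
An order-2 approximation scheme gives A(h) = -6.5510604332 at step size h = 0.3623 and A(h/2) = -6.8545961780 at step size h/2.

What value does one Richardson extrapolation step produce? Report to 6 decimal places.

r = 2: numerator weight 4, denominator 3.
Numerator 4·A(h/2) − A(h) = 4·(-6.8545961780) − (-6.5510604332) = -20.8673242788
Divide by 2^2 − 1 = 3.
(-20.8673242788) ÷ 3 = -6.9557747596
Shift from A(h/2): −0.1011785816.

-6.955775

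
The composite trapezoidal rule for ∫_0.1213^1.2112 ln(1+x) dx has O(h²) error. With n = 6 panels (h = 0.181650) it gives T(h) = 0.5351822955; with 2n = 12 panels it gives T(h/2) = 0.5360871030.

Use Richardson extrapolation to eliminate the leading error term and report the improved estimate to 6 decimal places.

0.536389

Method order is 2; weight 2^2 = 4.
Top: 4(0.5360871030) − (0.5351822955) = 1.6091661165
Extrapolated: 1.6091661165 / 3 = 0.5363887055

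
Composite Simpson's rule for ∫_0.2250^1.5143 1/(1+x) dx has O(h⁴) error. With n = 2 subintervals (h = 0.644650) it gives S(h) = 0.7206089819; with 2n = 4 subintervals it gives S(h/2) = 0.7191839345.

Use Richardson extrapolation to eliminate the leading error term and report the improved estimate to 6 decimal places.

0.719089

With r = 4 the leading error scales as h^4, so the weight is 2^4 = 16.
16×0.7191839345 − 0.7206089819 = 10.7863339701
Denominator 16 − 1 = 15.
Extrapolated: 10.7863339701 / 15 = 0.7190889313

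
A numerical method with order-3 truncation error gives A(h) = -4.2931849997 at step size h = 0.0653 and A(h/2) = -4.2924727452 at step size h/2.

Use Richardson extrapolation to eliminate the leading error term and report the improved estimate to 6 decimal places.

Method order is 3; weight 2^3 = 8.
A(h/2) − A(h) = -4.2924727452 − (-4.2931849997) = 0.0007122545
Correction (A(h/2) − A(h))/(8 − 1) = 0.0007122545/7 = 0.0001017506
R = A(h/2) + (A(h/2) − A(h))/7 = -4.2924727452 + 0.0001017506 = -4.2923709946

-4.292371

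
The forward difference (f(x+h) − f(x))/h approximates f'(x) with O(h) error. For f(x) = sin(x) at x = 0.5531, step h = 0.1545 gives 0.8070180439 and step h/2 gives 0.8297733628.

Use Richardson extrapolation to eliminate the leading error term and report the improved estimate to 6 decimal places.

Method order is 1; weight 2^1 = 2.
Numerator 2·A(h/2) − A(h) = 2·0.8297733628 − 0.8070180439 = 0.8525286817
0.8525286817 ÷ 1 = 0.8525286817
Gap between inputs: 2.276e-02; correction applied: +0.0227553189.

0.852529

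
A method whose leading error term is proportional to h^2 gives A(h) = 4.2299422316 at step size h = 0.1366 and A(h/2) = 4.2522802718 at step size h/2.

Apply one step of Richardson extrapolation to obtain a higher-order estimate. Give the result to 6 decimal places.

With r = 2 the leading error scales as h^2, so the weight is 2^2 = 4.
Top: 4(4.2522802718) − (4.2299422316) = 12.7791788556
Denominator 4 − 1 = 3.
(4 × 4.2522802718 − 4.2299422316)/(4 − 1) = 4.2597262852

4.259726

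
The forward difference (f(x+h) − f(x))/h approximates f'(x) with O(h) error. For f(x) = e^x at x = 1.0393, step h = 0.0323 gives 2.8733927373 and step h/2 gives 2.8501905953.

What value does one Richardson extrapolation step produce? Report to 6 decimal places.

Method order is 1; weight 2^1 = 2.
Numerator 2×A(h/2) − A(h) = 2×2.8501905953 − 2.8733927373 = 2.8269884533
Denominator 2 − 1 = 1.
So the Richardson estimate is 2.8269884533.
Correction |R − A(h/2)| = 2.320e-02; gap |A(h/2) − A(h)| = 2.320e-02.

2.826988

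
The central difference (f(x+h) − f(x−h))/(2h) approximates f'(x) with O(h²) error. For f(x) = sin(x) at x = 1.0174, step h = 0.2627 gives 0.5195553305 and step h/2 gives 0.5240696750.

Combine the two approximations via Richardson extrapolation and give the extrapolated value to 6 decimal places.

0.525574

The method has order 2: 2^2 = 4.
Top: 4(0.5240696750) − (0.5195553305) = 1.5767233695
Divide by 2^2 − 1 = 3.
1.5767233695 ÷ 3 = 0.5255744565
Gap between inputs: 4.514e-03; correction applied: +0.0015047815.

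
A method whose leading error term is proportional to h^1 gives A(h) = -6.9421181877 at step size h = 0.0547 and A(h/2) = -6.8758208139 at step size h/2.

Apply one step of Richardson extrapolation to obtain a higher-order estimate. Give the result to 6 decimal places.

Error is O(h^1); halving h shrinks it by 2^1 = 2.
2×(-6.8758208139) = -13.7516416278; subtract (-6.9421181877) → -6.8095234401
Denominator 2 − 1 = 1.
(2×(-6.8758208139) − (-6.9421181877))/(2 − 1) = -6.8095234401

-6.809523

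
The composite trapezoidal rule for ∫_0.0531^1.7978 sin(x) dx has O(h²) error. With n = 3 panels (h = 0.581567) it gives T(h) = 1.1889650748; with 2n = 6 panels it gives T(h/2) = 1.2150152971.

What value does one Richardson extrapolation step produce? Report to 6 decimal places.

1.223699

With r = 2 the leading error scales as h^2, so the weight is 2^2 = 4.
Numerator 4*A(h/2) − A(h) = 4*1.2150152971 − 1.1889650748 = 3.6710961136
Denominator 4 − 1 = 3.
Result: 1.2236987045
Correction |R − A(h/2)| = 8.683e-03; gap |A(h/2) − A(h)| = 2.605e-02.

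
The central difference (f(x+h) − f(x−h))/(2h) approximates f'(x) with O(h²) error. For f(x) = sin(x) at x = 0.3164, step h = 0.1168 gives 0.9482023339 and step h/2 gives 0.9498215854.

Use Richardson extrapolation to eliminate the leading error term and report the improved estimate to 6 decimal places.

Order 2 gives 2^r = 4 and 2^r − 1 = 3.
4·0.9498215854 − 0.9482023339 = 2.8510840077
Extrapolated: 2.8510840077 / 3 = 0.9503613359
Correction |R − A(h/2)| = 5.398e-04; gap |A(h/2) − A(h)| = 1.619e-03.

0.950361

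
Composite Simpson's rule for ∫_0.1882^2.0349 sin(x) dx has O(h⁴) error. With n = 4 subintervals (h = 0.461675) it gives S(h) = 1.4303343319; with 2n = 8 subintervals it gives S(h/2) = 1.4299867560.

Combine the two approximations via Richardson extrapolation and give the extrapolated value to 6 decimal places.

With r = 4 the leading error scales as h^4, so the weight is 2^4 = 16.
2^4×A(h/2) = 22.8797880960; minus A(h) gives 21.4494537641.
(16×1.4299867560 − 1.4303343319)/(16 − 1) = 1.4299635843

1.429964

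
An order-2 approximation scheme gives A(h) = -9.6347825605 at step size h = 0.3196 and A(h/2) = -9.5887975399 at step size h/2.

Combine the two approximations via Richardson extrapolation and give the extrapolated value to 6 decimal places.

Order 2 gives 2^r = 4 and 2^r − 1 = 3.
Top: 4(-9.5887975399) − (-9.6347825605) = -28.7204075991
Divide by 2^2 − 1 = 3.
So the Richardson estimate is -9.5734691997.

-9.573469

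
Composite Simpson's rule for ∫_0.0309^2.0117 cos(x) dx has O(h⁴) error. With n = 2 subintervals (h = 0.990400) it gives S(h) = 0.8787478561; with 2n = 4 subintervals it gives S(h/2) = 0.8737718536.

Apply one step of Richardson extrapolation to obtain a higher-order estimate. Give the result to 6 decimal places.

0.873440

The method has order 4: 2^4 = 16.
16*0.8737718536 − 0.8787478561 = 13.1016018015
13.1016018015 ÷ 15 = 0.8734401201
Gap between inputs: 4.976e-03; correction applied: −0.0003317335.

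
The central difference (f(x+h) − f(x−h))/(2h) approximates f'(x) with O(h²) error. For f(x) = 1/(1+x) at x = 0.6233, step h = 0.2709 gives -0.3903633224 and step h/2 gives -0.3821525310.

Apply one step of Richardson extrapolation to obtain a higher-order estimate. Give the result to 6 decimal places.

-0.379416

r = 2, so 2^r = 4.
Top: 4(-0.3821525310) − (-0.3903633224) = -1.1382468016
Denominator 4 − 1 = 3.
(4*(-0.3821525310) − (-0.3903633224))/(4 − 1) = -0.3794156005
Gap between inputs: 8.211e-03; correction applied: +0.0027369305.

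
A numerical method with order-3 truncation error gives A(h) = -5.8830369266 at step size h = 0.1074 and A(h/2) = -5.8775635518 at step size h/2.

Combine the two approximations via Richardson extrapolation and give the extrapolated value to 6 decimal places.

The method has order 3: 2^3 = 8.
Difference of the inputs: -5.8775635518 − (-5.8830369266) = 0.0054733748
Correction (A(h/2) − A(h))/(8 − 1) = 0.0054733748/7 = 0.0007819107
R = -5.8775635518 + 0.0007819107 = -5.8767816411
Shift from A(h/2): +0.0007819107.

-5.876782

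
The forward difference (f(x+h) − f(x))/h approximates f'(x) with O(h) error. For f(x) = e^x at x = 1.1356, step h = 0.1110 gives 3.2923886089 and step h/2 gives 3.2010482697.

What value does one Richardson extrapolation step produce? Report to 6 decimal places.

With r = 1 the leading error scales as h^1, so the weight is 2^1 = 2.
2·3.2010482697 − 3.2923886089 = 3.1097079305
R = 3.1097079305/1 = 3.1097079305

3.109708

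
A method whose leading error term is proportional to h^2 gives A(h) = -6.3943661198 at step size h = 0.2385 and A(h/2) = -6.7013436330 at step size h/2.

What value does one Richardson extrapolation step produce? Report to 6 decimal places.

-6.803669

With r = 2 the leading error scales as h^2, so the weight is 2^2 = 4.
4*(-6.7013436330) = -26.8053745320; (-26.8053745320) − (-6.3943661198) = -20.4110084122
Denominator 4 − 1 = 3.
So the Richardson estimate is -6.8036694707.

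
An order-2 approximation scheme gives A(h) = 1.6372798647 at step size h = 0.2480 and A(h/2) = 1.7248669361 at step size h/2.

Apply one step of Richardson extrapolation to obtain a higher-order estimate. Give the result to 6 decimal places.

Leading term ∝ h^2; use weight 4 = 2^2.
Difference of the inputs: 1.7248669361 − 1.6372798647 = 0.0875870714
Correction (A(h/2) − A(h))/(4 − 1) = 0.0875870714/3 = 0.0291956905
R = 1.7248669361 + 0.0291956905 = 1.7540626266

1.754063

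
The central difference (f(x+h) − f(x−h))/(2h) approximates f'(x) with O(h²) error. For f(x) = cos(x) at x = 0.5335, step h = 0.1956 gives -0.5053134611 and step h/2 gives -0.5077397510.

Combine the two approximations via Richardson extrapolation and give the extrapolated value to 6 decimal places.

-0.508549

With r = 2 the leading error scales as h^2, so the weight is 2^2 = 4.
2^2·A(h/2) = -2.0309590040; minus A(h) gives -1.5256455429.
Extrapolated: (-1.5256455429) / 3 = -0.5085485143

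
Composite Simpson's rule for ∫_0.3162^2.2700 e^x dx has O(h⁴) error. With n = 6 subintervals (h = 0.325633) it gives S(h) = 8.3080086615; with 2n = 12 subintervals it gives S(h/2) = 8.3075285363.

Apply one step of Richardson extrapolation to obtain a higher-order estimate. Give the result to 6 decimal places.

r = 4, so 2^r = 16.
Weighted: 132.9204565808 − 8.3080086615 = 124.6124479193
124.6124479193 ÷ 15 = 8.3074965280

8.307497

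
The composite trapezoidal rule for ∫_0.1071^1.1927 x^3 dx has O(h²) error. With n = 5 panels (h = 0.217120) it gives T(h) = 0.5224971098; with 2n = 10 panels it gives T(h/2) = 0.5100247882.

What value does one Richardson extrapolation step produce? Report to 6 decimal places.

With r = 2 the leading error scales as h^2, so the weight is 2^2 = 4.
2^2·A(h/2) = 2.0400991528; minus A(h) gives 1.5176020430.
Divide by 2^2 − 1 = 3.
Result: 0.5058673477
Correction |R − A(h/2)| = 4.157e-03; gap |A(h/2) − A(h)| = 1.247e-02.

0.505867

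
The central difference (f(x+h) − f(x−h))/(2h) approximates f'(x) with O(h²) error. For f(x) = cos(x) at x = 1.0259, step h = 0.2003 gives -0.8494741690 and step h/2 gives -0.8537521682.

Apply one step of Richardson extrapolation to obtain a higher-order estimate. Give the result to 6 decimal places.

-0.855178

r = 2: numerator weight 4, denominator 3.
Weighted: (-3.4150086728) − (-0.8494741690) = -2.5655345038
Divide by 2^2 − 1 = 3.
R = (-2.5655345038)/3 = -0.8551781679
Gap between inputs: 4.278e-03; correction applied: −0.0014259997.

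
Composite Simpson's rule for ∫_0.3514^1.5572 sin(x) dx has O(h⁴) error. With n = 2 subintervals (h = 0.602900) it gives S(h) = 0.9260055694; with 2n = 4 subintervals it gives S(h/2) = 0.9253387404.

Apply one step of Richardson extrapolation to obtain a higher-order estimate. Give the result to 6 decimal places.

Method order is 4; weight 2^4 = 16.
Top: 16(0.9253387404) − (0.9260055694) = 13.8794142770
Divide by 2^4 − 1 = 15.
(16 × 0.9253387404 − 0.9260055694)/(16 − 1) = 0.9252942851
Correction |R − A(h/2)| = 4.446e-05; gap |A(h/2) − A(h)| = 6.668e-04.

0.925294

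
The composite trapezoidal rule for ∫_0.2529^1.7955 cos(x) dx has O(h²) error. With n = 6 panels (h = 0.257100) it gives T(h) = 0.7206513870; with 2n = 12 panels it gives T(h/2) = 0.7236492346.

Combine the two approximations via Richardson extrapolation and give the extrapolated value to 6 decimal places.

Method order is 2; weight 2^2 = 4.
A(h/2) − A(h) = 0.7236492346 − 0.7206513870 = 0.0029978476
Correction (A(h/2) − A(h))/(4 − 1) = 0.0029978476/3 = 0.0009992825
R = 0.7236492346 + 0.0009992825 = 0.7246485171

0.724649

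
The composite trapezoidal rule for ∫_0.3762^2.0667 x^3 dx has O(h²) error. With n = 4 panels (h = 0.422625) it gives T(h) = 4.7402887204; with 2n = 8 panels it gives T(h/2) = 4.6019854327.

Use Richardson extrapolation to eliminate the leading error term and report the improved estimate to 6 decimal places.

With r = 2 the leading error scales as h^2, so the weight is 2^2 = 4.
Difference of the inputs: 4.6019854327 − 4.7402887204 = -0.1383032877
Divide by 2^2 − 1 = 3: (-0.1383032877)/3 = -0.0461010959
R = A(h/2) + (A(h/2) − A(h))/3 = 4.6019854327 − 0.0461010959 = 4.5558843368

4.555884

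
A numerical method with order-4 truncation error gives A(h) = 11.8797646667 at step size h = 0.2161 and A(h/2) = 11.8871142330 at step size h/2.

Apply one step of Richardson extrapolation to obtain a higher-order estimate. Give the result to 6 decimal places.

11.887604

With r = 4 the leading error scales as h^4, so the weight is 2^4 = 16.
Top: 16(11.8871142330) − (11.8797646667) = 178.3140630613
(16*11.8871142330 − 11.8797646667)/(16 − 1) = 11.8876042041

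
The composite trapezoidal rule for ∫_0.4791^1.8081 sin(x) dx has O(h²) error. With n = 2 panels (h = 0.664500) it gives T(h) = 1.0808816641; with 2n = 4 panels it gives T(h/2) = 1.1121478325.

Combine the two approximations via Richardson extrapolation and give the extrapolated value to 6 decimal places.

Error is O(h^2); halving h shrinks it by 2^2 = 4.
Numerator 4*A(h/2) − A(h) = 4*1.1121478325 − 1.0808816641 = 3.3677096659
Divide by 2^2 − 1 = 3.
So the Richardson estimate is 1.1225698886.

1.122570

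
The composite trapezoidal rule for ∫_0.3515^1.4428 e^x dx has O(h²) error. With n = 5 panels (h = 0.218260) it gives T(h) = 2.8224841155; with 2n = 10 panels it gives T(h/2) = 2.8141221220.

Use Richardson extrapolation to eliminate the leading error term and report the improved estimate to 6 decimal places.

Leading term ∝ h^2; use weight 4 = 2^2.
Weighted: 11.2564884880 − 2.8224841155 = 8.4340043725
R = 8.4340043725/3 = 2.8113347908
Gap between inputs: 8.362e-03; correction applied: −0.0027873312.

2.811335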